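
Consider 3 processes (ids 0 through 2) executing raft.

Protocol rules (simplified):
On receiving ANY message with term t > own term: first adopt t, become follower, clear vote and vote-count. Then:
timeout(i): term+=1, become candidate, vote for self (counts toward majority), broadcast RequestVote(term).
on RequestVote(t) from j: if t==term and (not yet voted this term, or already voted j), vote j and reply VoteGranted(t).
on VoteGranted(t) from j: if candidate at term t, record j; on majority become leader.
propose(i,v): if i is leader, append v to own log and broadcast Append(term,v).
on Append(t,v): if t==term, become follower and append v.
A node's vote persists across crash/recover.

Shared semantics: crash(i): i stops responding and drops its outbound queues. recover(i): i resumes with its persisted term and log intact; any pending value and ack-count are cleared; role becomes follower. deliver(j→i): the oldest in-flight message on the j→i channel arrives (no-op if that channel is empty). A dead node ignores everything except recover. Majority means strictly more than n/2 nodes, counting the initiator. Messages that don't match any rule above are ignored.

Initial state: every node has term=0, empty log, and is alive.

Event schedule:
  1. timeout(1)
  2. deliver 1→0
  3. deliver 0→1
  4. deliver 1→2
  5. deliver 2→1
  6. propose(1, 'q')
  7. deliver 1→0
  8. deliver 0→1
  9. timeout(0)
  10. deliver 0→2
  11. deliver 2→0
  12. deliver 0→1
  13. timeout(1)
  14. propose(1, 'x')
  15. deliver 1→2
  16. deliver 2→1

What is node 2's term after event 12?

1. timeout(1):  <1:cand t1 ->
2. deliver 1→0:  <0:foll t1 ->
3. deliver 0→1:  <1:lead t1 ->
4. deliver 1→2:  <2:foll t1 ->
5. deliver 2→1:  nop
6. propose(1,'q'):  <1:lead t1 q>
7. deliver 1→0:  <0:foll t1 q>
8. deliver 0→1:  nop
9. timeout(0):  <0:cand t2 q>
10. deliver 0→2:  <2:foll t2 ->
11. deliver 2→0:  <0:lead t2 q>
12. deliver 0→1:  <1:foll t2 q>

2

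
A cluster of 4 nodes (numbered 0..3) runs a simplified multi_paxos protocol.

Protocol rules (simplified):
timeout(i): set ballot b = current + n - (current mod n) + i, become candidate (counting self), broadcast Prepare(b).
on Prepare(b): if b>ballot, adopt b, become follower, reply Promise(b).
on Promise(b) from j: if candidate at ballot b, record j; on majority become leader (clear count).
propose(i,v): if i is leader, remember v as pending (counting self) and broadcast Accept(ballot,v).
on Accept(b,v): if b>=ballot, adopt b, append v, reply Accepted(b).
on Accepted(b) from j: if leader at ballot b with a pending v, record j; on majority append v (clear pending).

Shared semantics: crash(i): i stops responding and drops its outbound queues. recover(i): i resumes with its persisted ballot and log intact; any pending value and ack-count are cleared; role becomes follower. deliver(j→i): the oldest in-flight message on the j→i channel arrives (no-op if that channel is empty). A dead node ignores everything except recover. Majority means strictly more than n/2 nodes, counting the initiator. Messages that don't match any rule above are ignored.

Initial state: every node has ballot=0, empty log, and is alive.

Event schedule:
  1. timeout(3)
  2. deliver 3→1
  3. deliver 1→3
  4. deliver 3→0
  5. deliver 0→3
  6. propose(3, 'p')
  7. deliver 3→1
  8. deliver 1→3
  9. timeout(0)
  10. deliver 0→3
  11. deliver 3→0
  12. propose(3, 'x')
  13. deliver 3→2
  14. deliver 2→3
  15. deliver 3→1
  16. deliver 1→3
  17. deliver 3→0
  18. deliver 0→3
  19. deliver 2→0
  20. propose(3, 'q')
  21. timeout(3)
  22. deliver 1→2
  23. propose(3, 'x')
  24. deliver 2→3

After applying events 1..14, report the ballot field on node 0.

1. timeout(3):  <3:cand b7 ->
2. deliver 3→1:  <1:foll b7 ->
3. deliver 1→3:  nop
4. deliver 3→0:  <0:foll b7 ->
5. deliver 0→3:  <3:lead b7 ->
6. propose(3,'p'):  nop
7. deliver 3→1:  <1:foll b7 p>
8. deliver 1→3:  nop
9. timeout(0):  <0:cand b8 ->
10. deliver 0→3:  <3:foll b8 ->
11. deliver 3→0:  nop
12. propose(3,'x'):  nop
13. deliver 3→2:  <2:foll b7 ->
14. deliver 2→3:  nop

8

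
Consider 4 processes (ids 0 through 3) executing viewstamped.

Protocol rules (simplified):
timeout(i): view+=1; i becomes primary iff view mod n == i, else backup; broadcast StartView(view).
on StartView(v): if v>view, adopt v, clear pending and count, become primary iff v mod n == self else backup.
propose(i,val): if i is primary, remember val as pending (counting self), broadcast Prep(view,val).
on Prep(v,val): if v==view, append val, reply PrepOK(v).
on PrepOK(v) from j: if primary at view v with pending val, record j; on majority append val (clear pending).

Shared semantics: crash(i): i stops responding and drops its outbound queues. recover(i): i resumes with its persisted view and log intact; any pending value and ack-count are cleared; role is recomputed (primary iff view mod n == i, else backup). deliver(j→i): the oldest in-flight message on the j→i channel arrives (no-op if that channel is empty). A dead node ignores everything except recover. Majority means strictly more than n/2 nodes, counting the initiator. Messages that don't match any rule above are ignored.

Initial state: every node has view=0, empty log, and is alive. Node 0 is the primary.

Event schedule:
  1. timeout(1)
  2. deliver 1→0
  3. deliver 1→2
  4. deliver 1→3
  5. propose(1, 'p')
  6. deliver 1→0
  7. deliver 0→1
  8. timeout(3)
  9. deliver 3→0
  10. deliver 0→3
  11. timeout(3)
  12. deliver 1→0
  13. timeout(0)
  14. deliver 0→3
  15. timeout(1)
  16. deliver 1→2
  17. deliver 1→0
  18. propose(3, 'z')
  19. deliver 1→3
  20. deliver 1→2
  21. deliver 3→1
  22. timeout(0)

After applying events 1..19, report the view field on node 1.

2

step 1 timeout(1): 1={prim,v=1,log=-}
step 2 deliver 1→0: 0={back,v=1,log=-}
step 3 deliver 1→2: 2={back,v=1,log=-}
step 4 deliver 1→3: 3={back,v=1,log=-}
step 5 propose(1,'p'): —
step 6 deliver 1→0: 0={back,v=1,log=p}
step 7 deliver 0→1: —
step 8 timeout(3): 3={back,v=2,log=-}
step 9 deliver 3→0: 0={back,v=2,log=p}
step 10 deliver 0→3: —
step 11 timeout(3): 3={prim,v=3,log=-}
step 12 deliver 1→0: —
step 13 timeout(0): 0={back,v=3,log=p}
step 14 deliver 0→3: —
step 15 timeout(1): 1={back,v=2,log=-}
step 16 deliver 1→2: 2={back,v=1,log=p}
step 17 deliver 1→0: —
step 18 propose(3,'z'): —
step 19 deliver 1→3: —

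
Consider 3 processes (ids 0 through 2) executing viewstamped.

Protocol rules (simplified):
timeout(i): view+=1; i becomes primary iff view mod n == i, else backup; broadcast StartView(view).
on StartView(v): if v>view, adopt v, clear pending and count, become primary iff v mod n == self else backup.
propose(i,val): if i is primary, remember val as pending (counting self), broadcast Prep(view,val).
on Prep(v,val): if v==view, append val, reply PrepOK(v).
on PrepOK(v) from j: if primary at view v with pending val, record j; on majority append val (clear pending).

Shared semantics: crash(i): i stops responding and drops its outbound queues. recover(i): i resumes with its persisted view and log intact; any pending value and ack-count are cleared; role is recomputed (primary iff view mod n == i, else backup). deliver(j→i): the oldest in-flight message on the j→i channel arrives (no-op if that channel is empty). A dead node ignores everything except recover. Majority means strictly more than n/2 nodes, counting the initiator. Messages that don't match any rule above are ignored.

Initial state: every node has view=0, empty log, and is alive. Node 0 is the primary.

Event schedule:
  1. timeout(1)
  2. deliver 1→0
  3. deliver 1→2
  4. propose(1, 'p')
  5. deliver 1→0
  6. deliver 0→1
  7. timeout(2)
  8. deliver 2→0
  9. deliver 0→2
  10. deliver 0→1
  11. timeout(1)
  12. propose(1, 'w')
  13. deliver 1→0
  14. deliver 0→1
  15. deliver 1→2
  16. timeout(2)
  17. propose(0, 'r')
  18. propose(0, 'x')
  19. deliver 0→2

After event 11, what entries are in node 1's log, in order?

p

e1 timeout(1): 1[prim,v=1,-]
e2 deliver 1→0: 0[back,v=1,-]
e3 deliver 1→2: 2[back,v=1,-]
e4 propose(1,'p'): ·
e5 deliver 1→0: 0[back,v=1,p]
e6 deliver 0→1: 1[prim,v=1,p]
e7 timeout(2): 2[prim,v=2,-]
e8 deliver 2→0: 0[back,v=2,p]
e9 deliver 0→2: ·
e10 deliver 0→1: ·
e11 timeout(1): 1[back,v=2,p]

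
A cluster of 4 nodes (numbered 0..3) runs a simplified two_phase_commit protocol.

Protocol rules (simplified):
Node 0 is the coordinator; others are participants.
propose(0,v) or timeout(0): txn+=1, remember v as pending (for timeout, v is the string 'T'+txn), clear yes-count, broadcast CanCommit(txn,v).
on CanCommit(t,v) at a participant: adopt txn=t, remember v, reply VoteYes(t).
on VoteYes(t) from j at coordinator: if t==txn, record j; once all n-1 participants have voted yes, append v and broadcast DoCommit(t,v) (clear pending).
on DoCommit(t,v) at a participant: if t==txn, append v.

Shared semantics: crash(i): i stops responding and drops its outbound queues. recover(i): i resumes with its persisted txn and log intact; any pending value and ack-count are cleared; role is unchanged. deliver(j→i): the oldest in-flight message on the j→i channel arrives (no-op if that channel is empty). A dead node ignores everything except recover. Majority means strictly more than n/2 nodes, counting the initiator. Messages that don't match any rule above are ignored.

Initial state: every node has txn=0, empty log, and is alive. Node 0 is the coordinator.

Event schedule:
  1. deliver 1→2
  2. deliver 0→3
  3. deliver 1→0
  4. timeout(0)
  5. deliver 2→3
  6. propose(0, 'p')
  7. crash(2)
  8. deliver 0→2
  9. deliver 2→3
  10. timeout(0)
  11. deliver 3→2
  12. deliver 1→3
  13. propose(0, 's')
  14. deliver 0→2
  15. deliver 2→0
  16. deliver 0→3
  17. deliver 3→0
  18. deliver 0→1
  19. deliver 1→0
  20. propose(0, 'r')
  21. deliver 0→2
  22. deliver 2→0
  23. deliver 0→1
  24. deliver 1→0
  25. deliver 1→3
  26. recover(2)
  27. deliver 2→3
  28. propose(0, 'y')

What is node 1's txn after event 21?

[1] deliver 1→2 → ∅
[2] deliver 0→3 → ∅
[3] deliver 1→0 → ∅
[4] timeout(0) → N0(coor t1 [-])
[5] deliver 2→3 → ∅
[6] propose(0,'p') → N0(coor t2 [-])
[7] crash(2) → N2(✗part t0 [-])
[8] deliver 0→2 → ∅
[9] deliver 2→3 → ∅
[10] timeout(0) → N0(coor t3 [-])
[11] deliver 3→2 → ∅
[12] deliver 1→3 → ∅
[13] propose(0,'s') → N0(coor t4 [-])
[14] deliver 0→2 → ∅
[15] deliver 2→0 → ∅
[16] deliver 0→3 → N3(part t1 [-])
[17] deliver 3→0 → ∅
[18] deliver 0→1 → N1(part t1 [-])
[19] deliver 1→0 → ∅
[20] propose(0,'r') → N0(coor t5 [-])
[21] deliver 0→2 → ∅

1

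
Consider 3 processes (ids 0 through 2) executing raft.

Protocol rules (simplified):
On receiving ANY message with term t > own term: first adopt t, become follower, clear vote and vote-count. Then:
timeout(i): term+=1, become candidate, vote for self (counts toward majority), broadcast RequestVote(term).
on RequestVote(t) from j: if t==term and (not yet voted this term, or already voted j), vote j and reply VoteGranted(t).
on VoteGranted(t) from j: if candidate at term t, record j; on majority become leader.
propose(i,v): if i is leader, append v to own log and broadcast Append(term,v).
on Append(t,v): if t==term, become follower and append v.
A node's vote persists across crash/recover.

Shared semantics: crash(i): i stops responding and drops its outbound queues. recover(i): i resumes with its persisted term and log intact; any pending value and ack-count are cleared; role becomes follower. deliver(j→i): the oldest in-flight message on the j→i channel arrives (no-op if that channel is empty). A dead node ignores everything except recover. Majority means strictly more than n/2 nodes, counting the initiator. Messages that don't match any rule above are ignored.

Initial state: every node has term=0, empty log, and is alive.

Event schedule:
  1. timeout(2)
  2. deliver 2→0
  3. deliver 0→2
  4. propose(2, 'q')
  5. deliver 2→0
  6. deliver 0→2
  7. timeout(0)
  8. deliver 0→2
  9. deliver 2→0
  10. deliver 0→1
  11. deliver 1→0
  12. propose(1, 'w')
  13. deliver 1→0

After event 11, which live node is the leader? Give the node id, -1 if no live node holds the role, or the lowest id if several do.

after 1 — timeout(2): n2:cand/t1/[-]
after 2 — deliver 2→0: n0:foll/t1/[-]
after 3 — deliver 0→2: n2:lead/t1/[-]
after 4 — propose(2,'q'): n2:lead/t1/[q]
after 5 — deliver 2→0: n0:foll/t1/[q]
after 6 — deliver 0→2: ·
after 7 — timeout(0): n0:cand/t2/[q]
after 8 — deliver 0→2: n2:foll/t2/[q]
after 9 — deliver 2→0: n0:lead/t2/[q]
after 10 — deliver 0→1: n1:foll/t2/[-]
after 11 — deliver 1→0: ·

0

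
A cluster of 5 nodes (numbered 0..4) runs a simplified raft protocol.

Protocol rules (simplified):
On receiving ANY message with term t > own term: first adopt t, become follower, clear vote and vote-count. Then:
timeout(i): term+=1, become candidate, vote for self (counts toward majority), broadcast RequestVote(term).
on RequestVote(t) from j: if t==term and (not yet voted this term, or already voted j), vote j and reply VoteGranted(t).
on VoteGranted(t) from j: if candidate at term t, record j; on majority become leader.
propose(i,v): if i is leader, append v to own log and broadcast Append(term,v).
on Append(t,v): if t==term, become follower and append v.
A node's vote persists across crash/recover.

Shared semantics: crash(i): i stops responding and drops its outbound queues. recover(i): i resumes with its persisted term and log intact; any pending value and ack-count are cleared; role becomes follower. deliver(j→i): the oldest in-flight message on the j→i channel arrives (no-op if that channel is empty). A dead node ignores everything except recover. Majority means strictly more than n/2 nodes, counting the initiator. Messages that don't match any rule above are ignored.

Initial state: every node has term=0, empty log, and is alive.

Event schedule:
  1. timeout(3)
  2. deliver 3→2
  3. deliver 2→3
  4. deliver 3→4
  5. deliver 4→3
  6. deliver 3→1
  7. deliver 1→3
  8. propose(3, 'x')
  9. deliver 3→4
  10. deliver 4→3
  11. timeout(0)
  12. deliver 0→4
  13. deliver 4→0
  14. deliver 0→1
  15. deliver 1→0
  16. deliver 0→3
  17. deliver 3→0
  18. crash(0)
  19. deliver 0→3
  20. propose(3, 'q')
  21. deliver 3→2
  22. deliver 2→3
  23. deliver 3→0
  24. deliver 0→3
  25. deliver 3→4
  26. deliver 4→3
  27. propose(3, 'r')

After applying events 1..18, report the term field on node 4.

1

step 1 timeout(3): 3={cand,t=1,log=-}
step 2 deliver 3→2: 2={foll,t=1,log=-}
step 3 deliver 2→3: —
step 4 deliver 3→4: 4={foll,t=1,log=-}
step 5 deliver 4→3: 3={lead,t=1,log=-}
step 6 deliver 3→1: 1={foll,t=1,log=-}
step 7 deliver 1→3: —
step 8 propose(3,'x'): 3={lead,t=1,log=x}
step 9 deliver 3→4: 4={foll,t=1,log=x}
step 10 deliver 4→3: —
step 11 timeout(0): 0={cand,t=1,log=-}
step 12 deliver 0→4: —
step 13 deliver 4→0: —
step 14 deliver 0→1: —
step 15 deliver 1→0: —
step 16 deliver 0→3: —
step 17 deliver 3→0: —
step 18 crash(0): 0={✗cand,t=1,log=-}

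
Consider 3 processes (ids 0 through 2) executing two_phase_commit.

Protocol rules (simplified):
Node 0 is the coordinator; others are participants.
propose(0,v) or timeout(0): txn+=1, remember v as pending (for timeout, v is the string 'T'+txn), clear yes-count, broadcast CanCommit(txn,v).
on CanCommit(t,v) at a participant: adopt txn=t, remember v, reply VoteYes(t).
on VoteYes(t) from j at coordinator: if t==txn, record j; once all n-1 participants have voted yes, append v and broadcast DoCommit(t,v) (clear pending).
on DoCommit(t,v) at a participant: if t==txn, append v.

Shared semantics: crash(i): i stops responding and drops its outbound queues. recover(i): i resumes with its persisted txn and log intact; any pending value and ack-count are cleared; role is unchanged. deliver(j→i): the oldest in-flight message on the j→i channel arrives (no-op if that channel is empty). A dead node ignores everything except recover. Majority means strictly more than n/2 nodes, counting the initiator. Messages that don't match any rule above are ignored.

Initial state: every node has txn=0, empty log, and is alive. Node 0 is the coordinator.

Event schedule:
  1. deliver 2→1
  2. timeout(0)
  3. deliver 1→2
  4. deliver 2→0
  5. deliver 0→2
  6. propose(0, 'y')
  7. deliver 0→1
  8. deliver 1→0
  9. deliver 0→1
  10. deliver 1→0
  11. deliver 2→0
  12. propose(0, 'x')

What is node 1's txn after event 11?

step 1 deliver 2→1: —
step 2 timeout(0): 0={coor,t=1,log=-}
step 3 deliver 1→2: —
step 4 deliver 2→0: —
step 5 deliver 0→2: 2={part,t=1,log=-}
step 6 propose(0,'y'): 0={coor,t=2,log=-}
step 7 deliver 0→1: 1={part,t=1,log=-}
step 8 deliver 1→0: —
step 9 deliver 0→1: 1={part,t=2,log=-}
step 10 deliver 1→0: —
step 11 deliver 2→0: —

2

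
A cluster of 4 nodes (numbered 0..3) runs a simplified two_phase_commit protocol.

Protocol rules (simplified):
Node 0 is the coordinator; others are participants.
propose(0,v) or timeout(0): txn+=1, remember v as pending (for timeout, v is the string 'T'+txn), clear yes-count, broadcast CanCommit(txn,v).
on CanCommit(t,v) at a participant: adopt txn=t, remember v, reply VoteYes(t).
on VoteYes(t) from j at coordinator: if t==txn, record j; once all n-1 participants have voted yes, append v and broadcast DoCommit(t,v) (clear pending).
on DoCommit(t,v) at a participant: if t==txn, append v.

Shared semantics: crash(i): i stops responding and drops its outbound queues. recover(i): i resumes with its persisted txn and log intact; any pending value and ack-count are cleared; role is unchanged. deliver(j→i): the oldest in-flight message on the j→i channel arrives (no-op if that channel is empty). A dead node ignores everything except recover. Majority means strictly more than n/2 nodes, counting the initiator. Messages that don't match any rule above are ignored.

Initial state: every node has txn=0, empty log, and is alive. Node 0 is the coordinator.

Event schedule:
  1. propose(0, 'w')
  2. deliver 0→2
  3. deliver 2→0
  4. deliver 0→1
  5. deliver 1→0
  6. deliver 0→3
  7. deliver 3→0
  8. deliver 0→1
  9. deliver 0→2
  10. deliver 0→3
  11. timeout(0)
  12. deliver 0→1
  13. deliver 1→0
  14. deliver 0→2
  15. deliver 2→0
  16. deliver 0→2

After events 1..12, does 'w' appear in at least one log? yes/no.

step 1 propose(0,'w'): 0={coor,t=1,log=-}
step 2 deliver 0→2: 2={part,t=1,log=-}
step 3 deliver 2→0: —
step 4 deliver 0→1: 1={part,t=1,log=-}
step 5 deliver 1→0: —
step 6 deliver 0→3: 3={part,t=1,log=-}
step 7 deliver 3→0: 0={coor,t=1,log=w}
step 8 deliver 0→1: 1={part,t=1,log=w}
step 9 deliver 0→2: 2={part,t=1,log=w}
step 10 deliver 0→3: 3={part,t=1,log=w}
step 11 timeout(0): 0={coor,t=2,log=w}
step 12 deliver 0→1: 1={part,t=2,log=w}

yes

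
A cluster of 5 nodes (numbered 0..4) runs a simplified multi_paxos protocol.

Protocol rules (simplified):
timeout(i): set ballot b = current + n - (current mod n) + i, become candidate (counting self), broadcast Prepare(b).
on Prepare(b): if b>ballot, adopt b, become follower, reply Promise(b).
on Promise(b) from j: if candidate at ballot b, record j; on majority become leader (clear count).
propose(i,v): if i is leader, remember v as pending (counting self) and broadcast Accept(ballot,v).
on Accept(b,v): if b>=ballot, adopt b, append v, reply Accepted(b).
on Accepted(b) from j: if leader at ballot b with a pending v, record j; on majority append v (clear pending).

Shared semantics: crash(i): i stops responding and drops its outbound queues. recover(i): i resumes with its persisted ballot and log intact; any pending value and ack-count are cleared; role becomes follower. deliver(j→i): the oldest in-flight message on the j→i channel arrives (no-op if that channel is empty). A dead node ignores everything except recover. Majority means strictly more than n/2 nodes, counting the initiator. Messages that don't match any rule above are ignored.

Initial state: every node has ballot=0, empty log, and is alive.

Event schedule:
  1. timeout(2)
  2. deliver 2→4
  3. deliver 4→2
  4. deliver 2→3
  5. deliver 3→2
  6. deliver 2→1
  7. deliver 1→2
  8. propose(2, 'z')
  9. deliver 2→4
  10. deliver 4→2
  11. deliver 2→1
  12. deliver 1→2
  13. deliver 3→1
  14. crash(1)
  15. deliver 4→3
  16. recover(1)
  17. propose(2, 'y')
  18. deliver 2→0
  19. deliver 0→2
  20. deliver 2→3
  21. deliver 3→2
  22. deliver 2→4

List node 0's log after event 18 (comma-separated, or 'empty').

empty

step 1 timeout(2): 2={cand,b=7,log=-}
step 2 deliver 2→4: 4={foll,b=7,log=-}
step 3 deliver 4→2: —
step 4 deliver 2→3: 3={foll,b=7,log=-}
step 5 deliver 3→2: 2={lead,b=7,log=-}
step 6 deliver 2→1: 1={foll,b=7,log=-}
step 7 deliver 1→2: —
step 8 propose(2,'z'): —
step 9 deliver 2→4: 4={foll,b=7,log=z}
step 10 deliver 4→2: —
step 11 deliver 2→1: 1={foll,b=7,log=z}
step 12 deliver 1→2: 2={lead,b=7,log=z}
step 13 deliver 3→1: —
step 14 crash(1): 1={✗foll,b=7,log=z}
step 15 deliver 4→3: —
step 16 recover(1): 1={foll,b=7,log=z}
step 17 propose(2,'y'): —
step 18 deliver 2→0: 0={foll,b=7,log=-}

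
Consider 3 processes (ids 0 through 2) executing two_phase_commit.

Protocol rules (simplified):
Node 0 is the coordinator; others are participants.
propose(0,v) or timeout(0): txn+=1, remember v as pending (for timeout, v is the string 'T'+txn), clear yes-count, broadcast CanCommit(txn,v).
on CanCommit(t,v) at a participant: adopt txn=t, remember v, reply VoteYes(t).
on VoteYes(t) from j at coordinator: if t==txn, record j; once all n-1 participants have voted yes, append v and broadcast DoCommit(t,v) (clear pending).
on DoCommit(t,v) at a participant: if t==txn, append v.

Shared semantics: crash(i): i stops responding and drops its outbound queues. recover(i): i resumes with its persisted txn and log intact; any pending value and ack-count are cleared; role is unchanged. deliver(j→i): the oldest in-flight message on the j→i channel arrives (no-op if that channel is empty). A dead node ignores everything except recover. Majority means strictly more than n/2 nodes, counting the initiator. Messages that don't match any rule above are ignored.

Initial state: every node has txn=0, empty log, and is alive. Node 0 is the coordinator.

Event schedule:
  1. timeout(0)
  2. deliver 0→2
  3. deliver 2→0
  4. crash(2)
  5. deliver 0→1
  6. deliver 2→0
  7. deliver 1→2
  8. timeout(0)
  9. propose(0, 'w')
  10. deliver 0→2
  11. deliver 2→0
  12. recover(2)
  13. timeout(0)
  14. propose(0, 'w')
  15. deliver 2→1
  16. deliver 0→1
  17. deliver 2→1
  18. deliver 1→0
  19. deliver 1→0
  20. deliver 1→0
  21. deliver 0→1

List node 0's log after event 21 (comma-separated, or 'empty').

empty

after 1 — timeout(0): n0:coor/t1/[-]
after 2 — deliver 0→2: n2:part/t1/[-]
after 3 — deliver 2→0: ·
after 4 — crash(2): n2:✗part/t1/[-]
after 5 — deliver 0→1: n1:part/t1/[-]
after 6 — deliver 2→0: ·
after 7 — deliver 1→2: ·
after 8 — timeout(0): n0:coor/t2/[-]
after 9 — propose(0,'w'): n0:coor/t3/[-]
after 10 — deliver 0→2: ·
after 11 — deliver 2→0: ·
after 12 — recover(2): n2:part/t1/[-]
after 13 — timeout(0): n0:coor/t4/[-]
after 14 — propose(0,'w'): n0:coor/t5/[-]
after 15 — deliver 2→1: ·
after 16 — deliver 0→1: n1:part/t2/[-]
after 17 — deliver 2→1: ·
after 18 — deliver 1→0: ·
after 19 — deliver 1→0: ·
after 20 — deliver 1→0: ·
after 21 — deliver 0→1: n1:part/t3/[-]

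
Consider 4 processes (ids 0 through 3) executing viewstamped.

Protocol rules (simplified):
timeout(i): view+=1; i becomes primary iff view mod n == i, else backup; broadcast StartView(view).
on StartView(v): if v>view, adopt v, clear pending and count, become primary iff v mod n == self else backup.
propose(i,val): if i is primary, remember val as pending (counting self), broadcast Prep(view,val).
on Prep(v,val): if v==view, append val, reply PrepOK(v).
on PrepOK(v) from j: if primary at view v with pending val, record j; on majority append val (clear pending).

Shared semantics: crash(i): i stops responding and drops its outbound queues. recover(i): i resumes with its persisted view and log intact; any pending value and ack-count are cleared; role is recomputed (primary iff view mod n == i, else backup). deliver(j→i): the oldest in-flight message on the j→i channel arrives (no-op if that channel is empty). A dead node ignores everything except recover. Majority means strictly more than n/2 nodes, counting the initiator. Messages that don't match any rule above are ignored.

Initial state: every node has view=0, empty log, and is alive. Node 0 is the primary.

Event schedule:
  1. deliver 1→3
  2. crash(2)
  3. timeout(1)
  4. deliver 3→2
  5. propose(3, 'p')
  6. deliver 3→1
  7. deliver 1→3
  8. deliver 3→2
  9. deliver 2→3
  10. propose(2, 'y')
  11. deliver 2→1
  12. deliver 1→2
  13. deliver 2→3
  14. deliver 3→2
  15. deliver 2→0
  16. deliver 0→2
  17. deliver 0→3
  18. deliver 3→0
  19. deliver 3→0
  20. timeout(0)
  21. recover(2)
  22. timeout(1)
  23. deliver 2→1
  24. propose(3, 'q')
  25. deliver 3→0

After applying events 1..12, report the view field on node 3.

step 1 deliver 1→3: —
step 2 crash(2): 2={✗back,v=0,log=-}
step 3 timeout(1): 1={prim,v=1,log=-}
step 4 deliver 3→2: —
step 5 propose(3,'p'): —
step 6 deliver 3→1: —
step 7 deliver 1→3: 3={back,v=1,log=-}
step 8 deliver 3→2: —
step 9 deliver 2→3: —
step 10 propose(2,'y'): —
step 11 deliver 2→1: —
step 12 deliver 1→2: —

1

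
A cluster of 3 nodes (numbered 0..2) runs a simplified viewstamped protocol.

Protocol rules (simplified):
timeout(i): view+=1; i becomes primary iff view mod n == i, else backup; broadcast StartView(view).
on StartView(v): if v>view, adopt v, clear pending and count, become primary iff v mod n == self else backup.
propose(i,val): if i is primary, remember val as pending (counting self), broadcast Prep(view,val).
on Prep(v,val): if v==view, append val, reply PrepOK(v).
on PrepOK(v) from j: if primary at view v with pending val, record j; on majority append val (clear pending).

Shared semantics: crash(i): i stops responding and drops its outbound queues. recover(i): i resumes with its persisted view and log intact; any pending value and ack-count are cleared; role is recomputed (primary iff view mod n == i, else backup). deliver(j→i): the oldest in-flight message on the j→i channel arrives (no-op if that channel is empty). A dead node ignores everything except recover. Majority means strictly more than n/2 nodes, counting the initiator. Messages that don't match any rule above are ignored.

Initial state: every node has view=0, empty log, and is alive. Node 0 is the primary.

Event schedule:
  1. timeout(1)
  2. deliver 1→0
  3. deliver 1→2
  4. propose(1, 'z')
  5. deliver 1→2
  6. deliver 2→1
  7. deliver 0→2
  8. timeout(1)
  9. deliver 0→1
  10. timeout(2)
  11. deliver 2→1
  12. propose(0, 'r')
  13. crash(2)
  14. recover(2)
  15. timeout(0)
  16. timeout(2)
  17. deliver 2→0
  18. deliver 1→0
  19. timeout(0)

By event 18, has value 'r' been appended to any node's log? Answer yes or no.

no

step 1 timeout(1): 1={prim,v=1,log=-}
step 2 deliver 1→0: 0={back,v=1,log=-}
step 3 deliver 1→2: 2={back,v=1,log=-}
step 4 propose(1,'z'): —
step 5 deliver 1→2: 2={back,v=1,log=z}
step 6 deliver 2→1: 1={prim,v=1,log=z}
step 7 deliver 0→2: —
step 8 timeout(1): 1={back,v=2,log=z}
step 9 deliver 0→1: —
step 10 timeout(2): 2={prim,v=2,log=z}
step 11 deliver 2→1: —
step 12 propose(0,'r'): —
step 13 crash(2): 2={✗prim,v=2,log=z}
step 14 recover(2): 2={prim,v=2,log=z}
step 15 timeout(0): 0={back,v=2,log=-}
step 16 timeout(2): 2={back,v=3,log=z}
step 17 deliver 2→0: 0={prim,v=3,log=-}
step 18 deliver 1→0: —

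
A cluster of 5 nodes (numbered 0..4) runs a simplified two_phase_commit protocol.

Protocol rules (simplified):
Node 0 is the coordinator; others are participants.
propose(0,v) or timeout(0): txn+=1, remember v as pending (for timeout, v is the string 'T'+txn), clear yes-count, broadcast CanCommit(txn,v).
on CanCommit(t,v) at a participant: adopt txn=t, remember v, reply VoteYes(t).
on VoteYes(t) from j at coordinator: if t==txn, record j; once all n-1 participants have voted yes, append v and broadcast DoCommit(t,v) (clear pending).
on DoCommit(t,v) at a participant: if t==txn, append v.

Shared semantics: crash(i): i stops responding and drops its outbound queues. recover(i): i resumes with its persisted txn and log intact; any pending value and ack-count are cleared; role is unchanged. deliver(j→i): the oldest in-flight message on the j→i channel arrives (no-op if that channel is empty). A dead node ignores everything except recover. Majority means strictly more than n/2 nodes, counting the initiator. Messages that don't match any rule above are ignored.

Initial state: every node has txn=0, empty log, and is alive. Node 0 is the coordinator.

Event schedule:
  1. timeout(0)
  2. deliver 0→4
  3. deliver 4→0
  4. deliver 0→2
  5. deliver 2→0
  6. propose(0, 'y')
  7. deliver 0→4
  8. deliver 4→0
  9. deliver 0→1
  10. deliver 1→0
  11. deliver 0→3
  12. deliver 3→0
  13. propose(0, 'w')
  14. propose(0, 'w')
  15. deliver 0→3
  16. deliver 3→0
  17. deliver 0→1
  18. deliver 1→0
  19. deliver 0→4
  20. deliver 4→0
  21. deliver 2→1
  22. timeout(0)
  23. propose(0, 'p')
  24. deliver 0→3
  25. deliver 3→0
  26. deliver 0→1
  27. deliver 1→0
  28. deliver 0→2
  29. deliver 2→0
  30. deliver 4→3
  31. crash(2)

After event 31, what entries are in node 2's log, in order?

[1] timeout(0) → N0(coor t1 [-])
[2] deliver 0→4 → N4(part t1 [-])
[3] deliver 4→0 → ∅
[4] deliver 0→2 → N2(part t1 [-])
[5] deliver 2→0 → ∅
[6] propose(0,'y') → N0(coor t2 [-])
[7] deliver 0→4 → N4(part t2 [-])
[8] deliver 4→0 → ∅
[9] deliver 0→1 → N1(part t1 [-])
[10] deliver 1→0 → ∅
[11] deliver 0→3 → N3(part t1 [-])
[12] deliver 3→0 → ∅
[13] propose(0,'w') → N0(coor t3 [-])
[14] propose(0,'w') → N0(coor t4 [-])
[15] deliver 0→3 → N3(part t2 [-])
[16] deliver 3→0 → ∅
[17] deliver 0→1 → N1(part t2 [-])
[18] deliver 1→0 → ∅
[19] deliver 0→4 → N4(part t3 [-])
[20] deliver 4→0 → ∅
[21] deliver 2→1 → ∅
[22] timeout(0) → N0(coor t5 [-])
[23] propose(0,'p') → N0(coor t6 [-])
[24] deliver 0→3 → N3(part t3 [-])
[25] deliver 3→0 → ∅
[26] deliver 0→1 → N1(part t3 [-])
[27] deliver 1→0 → ∅
[28] deliver 0→2 → N2(part t2 [-])
[29] deliver 2→0 → ∅
[30] deliver 4→3 → ∅
[31] crash(2) → N2(✗part t2 [-])

empty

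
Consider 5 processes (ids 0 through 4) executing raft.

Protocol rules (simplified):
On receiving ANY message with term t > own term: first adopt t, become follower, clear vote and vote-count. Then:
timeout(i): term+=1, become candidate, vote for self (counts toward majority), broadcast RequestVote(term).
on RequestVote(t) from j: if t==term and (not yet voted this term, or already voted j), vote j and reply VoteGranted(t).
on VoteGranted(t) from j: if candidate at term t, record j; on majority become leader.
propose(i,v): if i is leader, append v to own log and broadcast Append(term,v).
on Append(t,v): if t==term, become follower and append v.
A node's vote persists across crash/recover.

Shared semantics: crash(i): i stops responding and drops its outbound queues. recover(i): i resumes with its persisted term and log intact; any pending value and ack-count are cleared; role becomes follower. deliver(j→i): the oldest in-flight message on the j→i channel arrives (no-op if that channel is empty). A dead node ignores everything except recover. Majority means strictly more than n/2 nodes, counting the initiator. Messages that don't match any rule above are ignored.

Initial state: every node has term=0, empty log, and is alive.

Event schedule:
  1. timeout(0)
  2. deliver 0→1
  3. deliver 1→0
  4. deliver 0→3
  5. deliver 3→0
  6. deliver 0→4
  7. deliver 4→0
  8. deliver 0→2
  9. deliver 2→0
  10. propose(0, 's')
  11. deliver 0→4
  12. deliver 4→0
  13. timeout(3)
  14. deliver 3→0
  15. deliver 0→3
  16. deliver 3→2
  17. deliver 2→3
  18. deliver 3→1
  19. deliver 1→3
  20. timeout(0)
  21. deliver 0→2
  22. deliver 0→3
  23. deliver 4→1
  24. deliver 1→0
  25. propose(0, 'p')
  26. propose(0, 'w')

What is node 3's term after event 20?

step 1 timeout(0): 0={cand,t=1,log=-}
step 2 deliver 0→1: 1={foll,t=1,log=-}
step 3 deliver 1→0: —
step 4 deliver 0→3: 3={foll,t=1,log=-}
step 5 deliver 3→0: 0={lead,t=1,log=-}
step 6 deliver 0→4: 4={foll,t=1,log=-}
step 7 deliver 4→0: —
step 8 deliver 0→2: 2={foll,t=1,log=-}
step 9 deliver 2→0: —
step 10 propose(0,'s'): 0={lead,t=1,log=s}
step 11 deliver 0→4: 4={foll,t=1,log=s}
step 12 deliver 4→0: —
step 13 timeout(3): 3={cand,t=2,log=-}
step 14 deliver 3→0: 0={foll,t=2,log=s}
step 15 deliver 0→3: —
step 16 deliver 3→2: 2={foll,t=2,log=-}
step 17 deliver 2→3: —
step 18 deliver 3→1: 1={foll,t=2,log=-}
step 19 deliver 1→3: 3={lead,t=2,log=-}
step 20 timeout(0): 0={cand,t=3,log=s}

2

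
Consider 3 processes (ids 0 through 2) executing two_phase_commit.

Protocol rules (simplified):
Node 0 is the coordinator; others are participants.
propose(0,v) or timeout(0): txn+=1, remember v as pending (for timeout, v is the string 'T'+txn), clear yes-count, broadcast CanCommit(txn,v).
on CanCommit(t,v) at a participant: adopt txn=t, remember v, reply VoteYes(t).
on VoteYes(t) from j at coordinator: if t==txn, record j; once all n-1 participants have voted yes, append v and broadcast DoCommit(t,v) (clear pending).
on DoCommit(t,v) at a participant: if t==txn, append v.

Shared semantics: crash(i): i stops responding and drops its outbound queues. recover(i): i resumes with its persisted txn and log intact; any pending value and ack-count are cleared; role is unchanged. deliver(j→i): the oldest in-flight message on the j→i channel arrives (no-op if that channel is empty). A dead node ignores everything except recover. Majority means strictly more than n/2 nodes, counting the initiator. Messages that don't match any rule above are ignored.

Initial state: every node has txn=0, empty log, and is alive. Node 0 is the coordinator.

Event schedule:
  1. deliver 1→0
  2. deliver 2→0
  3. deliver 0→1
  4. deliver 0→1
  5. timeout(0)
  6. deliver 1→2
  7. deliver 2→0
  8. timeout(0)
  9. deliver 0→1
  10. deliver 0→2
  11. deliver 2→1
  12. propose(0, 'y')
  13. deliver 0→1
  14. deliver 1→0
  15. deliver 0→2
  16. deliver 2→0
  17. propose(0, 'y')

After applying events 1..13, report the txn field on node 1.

2

[1] deliver 1→0 → ∅
[2] deliver 2→0 → ∅
[3] deliver 0→1 → ∅
[4] deliver 0→1 → ∅
[5] timeout(0) → N0(coor t1 [-])
[6] deliver 1→2 → ∅
[7] deliver 2→0 → ∅
[8] timeout(0) → N0(coor t2 [-])
[9] deliver 0→1 → N1(part t1 [-])
[10] deliver 0→2 → N2(part t1 [-])
[11] deliver 2→1 → ∅
[12] propose(0,'y') → N0(coor t3 [-])
[13] deliver 0→1 → N1(part t2 [-])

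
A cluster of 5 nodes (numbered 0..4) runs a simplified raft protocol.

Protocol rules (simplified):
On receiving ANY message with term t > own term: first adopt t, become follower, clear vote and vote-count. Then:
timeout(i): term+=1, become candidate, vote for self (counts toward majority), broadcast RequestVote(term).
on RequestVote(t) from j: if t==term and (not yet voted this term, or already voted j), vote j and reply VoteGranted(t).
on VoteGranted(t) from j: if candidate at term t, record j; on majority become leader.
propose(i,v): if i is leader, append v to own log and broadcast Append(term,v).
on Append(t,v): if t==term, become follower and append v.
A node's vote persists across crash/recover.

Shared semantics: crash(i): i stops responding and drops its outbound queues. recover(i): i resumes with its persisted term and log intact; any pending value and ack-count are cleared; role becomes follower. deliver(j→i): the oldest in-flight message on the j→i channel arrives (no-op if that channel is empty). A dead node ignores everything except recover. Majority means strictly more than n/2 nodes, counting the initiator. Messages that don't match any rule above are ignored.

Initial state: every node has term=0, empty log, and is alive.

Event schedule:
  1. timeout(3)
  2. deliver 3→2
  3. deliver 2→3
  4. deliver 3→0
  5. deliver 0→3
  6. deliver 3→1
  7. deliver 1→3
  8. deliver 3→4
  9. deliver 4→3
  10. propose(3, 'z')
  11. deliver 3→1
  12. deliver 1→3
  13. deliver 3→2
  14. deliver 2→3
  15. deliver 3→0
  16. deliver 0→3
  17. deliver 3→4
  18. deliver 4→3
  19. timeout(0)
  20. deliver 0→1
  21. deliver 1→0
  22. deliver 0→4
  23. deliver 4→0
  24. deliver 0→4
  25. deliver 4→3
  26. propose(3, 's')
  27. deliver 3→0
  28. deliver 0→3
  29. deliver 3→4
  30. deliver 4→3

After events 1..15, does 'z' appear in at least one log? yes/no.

1. timeout(3):  <3:cand t1 ->
2. deliver 3→2:  <2:foll t1 ->
3. deliver 2→3:  nop
4. deliver 3→0:  <0:foll t1 ->
5. deliver 0→3:  <3:lead t1 ->
6. deliver 3→1:  <1:foll t1 ->
7. deliver 1→3:  nop
8. deliver 3→4:  <4:foll t1 ->
9. deliver 4→3:  nop
10. propose(3,'z'):  <3:lead t1 z>
11. deliver 3→1:  <1:foll t1 z>
12. deliver 1→3:  nop
13. deliver 3→2:  <2:foll t1 z>
14. deliver 2→3:  nop
15. deliver 3→0:  <0:foll t1 z>

yes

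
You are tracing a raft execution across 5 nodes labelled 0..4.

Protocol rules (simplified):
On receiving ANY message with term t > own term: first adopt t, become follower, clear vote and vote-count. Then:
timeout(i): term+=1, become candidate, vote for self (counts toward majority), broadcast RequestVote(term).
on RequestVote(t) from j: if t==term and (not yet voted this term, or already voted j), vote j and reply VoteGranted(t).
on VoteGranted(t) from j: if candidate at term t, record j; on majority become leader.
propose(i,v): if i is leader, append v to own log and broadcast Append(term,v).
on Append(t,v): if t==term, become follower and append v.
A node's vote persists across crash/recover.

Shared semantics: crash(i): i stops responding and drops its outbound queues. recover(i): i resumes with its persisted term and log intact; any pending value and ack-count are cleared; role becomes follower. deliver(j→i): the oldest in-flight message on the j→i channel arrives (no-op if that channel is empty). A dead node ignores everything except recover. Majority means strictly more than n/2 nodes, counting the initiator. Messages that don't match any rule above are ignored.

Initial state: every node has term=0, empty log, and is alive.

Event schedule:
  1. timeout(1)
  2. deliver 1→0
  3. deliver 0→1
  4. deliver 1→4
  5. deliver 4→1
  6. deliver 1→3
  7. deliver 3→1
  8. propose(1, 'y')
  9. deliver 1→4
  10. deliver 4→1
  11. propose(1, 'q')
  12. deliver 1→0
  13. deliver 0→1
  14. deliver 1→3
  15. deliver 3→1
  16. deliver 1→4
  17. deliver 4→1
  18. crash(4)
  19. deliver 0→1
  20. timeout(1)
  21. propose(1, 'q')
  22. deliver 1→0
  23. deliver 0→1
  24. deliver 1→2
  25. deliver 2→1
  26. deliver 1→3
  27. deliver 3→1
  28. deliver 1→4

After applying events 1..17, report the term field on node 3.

after 1 — timeout(1): n1:cand/t1/[-]
after 2 — deliver 1→0: n0:foll/t1/[-]
after 3 — deliver 0→1: ·
after 4 — deliver 1→4: n4:foll/t1/[-]
after 5 — deliver 4→1: n1:lead/t1/[-]
after 6 — deliver 1→3: n3:foll/t1/[-]
after 7 — deliver 3→1: ·
after 8 — propose(1,'y'): n1:lead/t1/[y]
after 9 — deliver 1→4: n4:foll/t1/[y]
after 10 — deliver 4→1: ·
after 11 — propose(1,'q'): n1:lead/t1/[y,q]
after 12 — deliver 1→0: n0:foll/t1/[y]
after 13 — deliver 0→1: ·
after 14 — deliver 1→3: n3:foll/t1/[y]
after 15 — deliver 3→1: ·
after 16 — deliver 1→4: n4:foll/t1/[y,q]
after 17 — deliver 4→1: ·

1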